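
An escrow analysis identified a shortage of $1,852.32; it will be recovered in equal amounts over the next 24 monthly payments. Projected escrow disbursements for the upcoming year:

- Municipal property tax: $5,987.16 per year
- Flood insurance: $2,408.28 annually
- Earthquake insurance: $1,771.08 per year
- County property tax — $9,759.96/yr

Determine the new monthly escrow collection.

Municipal property tax — $5,987.16 per year
Flood insurance — $2,408.28 per year
Earthquake insurance — $1,771.08 per year
County property tax — $9,759.96 per year
Combined annual = $19,926.48
Per month = $19,926.48 ÷ 12 = $1,660.54
Shortage per month = $1,852.32 / 24 = $77.18
New monthly escrow = $1,660.54 + $77.18 = $1,737.72

$1,737.72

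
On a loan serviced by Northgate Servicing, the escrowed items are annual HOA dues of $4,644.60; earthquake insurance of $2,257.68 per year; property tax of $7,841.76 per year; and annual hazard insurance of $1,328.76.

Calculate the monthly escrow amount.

HOA dues — $4,644.60 per year
Earthquake insurance — $2,257.68 per year
Property tax — $7,841.76 per year
Hazard insurance — $1,328.76 per year
Total annual escrow = $4,644.60 + $2,257.68 + $7,841.76 + $1,328.76 = $16,072.80
Base monthly escrow = $16,072.80 / 12 = $1,339.40

$1,339.40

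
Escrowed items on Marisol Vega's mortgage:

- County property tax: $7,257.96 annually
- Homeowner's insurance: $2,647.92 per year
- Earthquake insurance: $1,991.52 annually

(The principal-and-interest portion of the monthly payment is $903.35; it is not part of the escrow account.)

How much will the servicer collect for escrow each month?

$991.45

County property tax — $7,257.96/yr
Homeowner's insurance — $2,647.92/yr
Earthquake insurance — $1,991.52/yr
Annual escrow total = $11,897.40
Monthly escrow = $11,897.40 / 12 = $991.45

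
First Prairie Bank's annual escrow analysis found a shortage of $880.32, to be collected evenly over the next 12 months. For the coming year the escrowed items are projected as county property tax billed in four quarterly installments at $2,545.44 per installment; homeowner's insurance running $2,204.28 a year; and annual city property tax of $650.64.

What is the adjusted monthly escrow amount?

County property tax: $2,545.44 × 4 = $10,181.76/yr
Homeowner's insurance: $2,204.28/yr
City property tax: $650.64/yr
Total per year = $10,181.76 + $2,204.28 + $650.64 = $13,036.68
Base monthly escrow = $13,036.68 / 12 = $1,086.39
Shortage spread = $880.32 / 12 = $73.36/mo
Adjusted monthly = $1,086.39 + $73.36 = $1,159.75

$1,159.75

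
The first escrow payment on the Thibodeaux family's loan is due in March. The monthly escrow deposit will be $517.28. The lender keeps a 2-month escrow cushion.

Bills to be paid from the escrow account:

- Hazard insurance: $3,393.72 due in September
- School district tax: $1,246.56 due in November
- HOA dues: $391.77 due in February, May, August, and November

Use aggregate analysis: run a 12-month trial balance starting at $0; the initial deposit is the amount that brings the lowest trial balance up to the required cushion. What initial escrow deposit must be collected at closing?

Cushion = 2 × $517.28 = $1,034.56
Trial balance (start $0, +$517.28 each month, − disbursements):
  Mar: +$517.28 → $517.28
  Apr: +$517.28 → $1,034.56
  May: +$517.28 − $391.77 → $1,160.07
  Jun: +$517.28 → $1,677.35
  Jul: +$517.28 → $2,194.63
  Aug: +$517.28 − $391.77 → $2,320.14
  Sep: +$517.28 − $3,393.72 → -$556.30
  Oct: +$517.28 → -$39.02
  Nov: +$517.28 − $1,638.33 → -$1,160.07
  Dec: +$517.28 → -$642.79
  Jan: +$517.28 → -$125.51
  Feb: +$517.28 − $391.77 → $0.00
Lowest trial balance = -$1,160.07 (Nov)
Initial deposit = cushion − low point = $1,034.56 − (-$1,160.07) = $2,194.63

$2,194.63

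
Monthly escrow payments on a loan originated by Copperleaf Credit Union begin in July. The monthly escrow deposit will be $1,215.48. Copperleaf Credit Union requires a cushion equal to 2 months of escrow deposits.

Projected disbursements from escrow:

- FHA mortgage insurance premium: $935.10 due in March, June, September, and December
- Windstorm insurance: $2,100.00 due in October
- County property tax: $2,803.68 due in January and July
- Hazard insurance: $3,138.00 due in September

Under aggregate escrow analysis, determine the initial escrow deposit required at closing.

$6,638.16

Cushion = 2 × $1,215.48 = $2,430.96
Trial balance (start $0, +$1,215.48 each month, − disbursements):
  Jul: +$1,215.48 − $2,803.68 → -$1,588.20
  Aug: +$1,215.48 → -$372.72
  Sep: +$1,215.48 − $4,073.10 → -$3,230.34
  Oct: +$1,215.48 − $2,100.00 → -$4,114.86
  Nov: +$1,215.48 → -$2,899.38
  Dec: +$1,215.48 − $935.10 → -$2,619.00
  Jan: +$1,215.48 − $2,803.68 → -$4,207.20
  Feb: +$1,215.48 → -$2,991.72
  Mar: +$1,215.48 − $935.10 → -$2,711.34
  Apr: +$1,215.48 → -$1,495.86
  May: +$1,215.48 → -$280.38
  Jun: +$1,215.48 − $935.10 → $0.00
Lowest trial balance = -$4,207.20 (Jan)
Initial deposit = cushion − low point = $2,430.96 − (-$4,207.20) = $6,638.16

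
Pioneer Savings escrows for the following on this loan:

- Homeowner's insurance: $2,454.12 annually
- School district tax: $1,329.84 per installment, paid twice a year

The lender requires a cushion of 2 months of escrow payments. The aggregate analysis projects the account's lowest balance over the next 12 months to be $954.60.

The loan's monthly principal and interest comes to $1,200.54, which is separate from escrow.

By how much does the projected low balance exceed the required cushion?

$102.30

Homeowner's insurance = $2,454.12
School district tax = $1,329.84 × 2 = $2,659.68
Annual escrow total = $2,454.12 + $2,659.68 = $5,113.80
Monthly = $5,113.80 ÷ 12 = $426.15
Cushion = 2 × $426.15 = $852.30
Surplus = $954.60 − $852.30 = $102.30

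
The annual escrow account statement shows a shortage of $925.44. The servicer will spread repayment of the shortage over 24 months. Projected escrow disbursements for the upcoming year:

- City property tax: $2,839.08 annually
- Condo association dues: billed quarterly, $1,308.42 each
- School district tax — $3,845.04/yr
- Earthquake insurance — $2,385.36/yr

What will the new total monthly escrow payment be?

$1,230.49

City property tax = $2,839.08
Condo association dues = $1,308.42 × 4 = $5,233.68
School district tax = $3,845.04
Earthquake insurance = $2,385.36
Combined annual = $14,303.16
Per month = $14,303.16 / 12 = $1,191.93
Shortage per month = $925.44 ÷ 24 = $38.56
New monthly escrow = $1,191.93 + $38.56 = $1,230.49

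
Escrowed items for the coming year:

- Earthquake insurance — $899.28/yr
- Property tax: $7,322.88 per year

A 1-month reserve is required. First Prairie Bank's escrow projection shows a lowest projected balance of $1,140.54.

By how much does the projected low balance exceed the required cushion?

Earthquake insurance — $899.28 per year
Property tax — $7,322.88 per year
Total annual escrow = $8,222.16
Monthly escrow = $8,222.16 / 12 = $685.18
Required cushion = 1 × $685.18 = $685.18
Surplus = $1,140.54 − $685.18 = $455.36

$455.36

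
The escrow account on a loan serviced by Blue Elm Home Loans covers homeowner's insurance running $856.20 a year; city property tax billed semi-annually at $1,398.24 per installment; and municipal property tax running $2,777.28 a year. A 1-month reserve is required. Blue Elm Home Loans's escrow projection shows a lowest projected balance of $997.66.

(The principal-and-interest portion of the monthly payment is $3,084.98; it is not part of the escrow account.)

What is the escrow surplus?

$461.83

Homeowner's insurance = $856.20 per year
City property tax = $1,398.24 × 2 = $2,796.48 per year
Municipal property tax = $2,777.28 per year
Annual escrow total = $856.20 + $2,796.48 + $2,777.28 = $6,429.96
Monthly = $6,429.96 ÷ 12 = $535.83
Required reserve = 1 × $535.83 = $535.83
Excess over cushion: $997.66 − $535.83 = $461.83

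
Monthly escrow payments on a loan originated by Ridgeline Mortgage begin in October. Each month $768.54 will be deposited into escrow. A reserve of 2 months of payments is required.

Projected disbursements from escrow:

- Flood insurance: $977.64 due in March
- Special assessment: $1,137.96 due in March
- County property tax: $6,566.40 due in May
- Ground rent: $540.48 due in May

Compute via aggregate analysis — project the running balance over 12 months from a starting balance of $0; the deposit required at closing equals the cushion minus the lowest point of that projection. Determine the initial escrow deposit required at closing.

$4,611.24

Cushion = 2 × $768.54 = $1,537.08
Trial balance (start $0, +$768.54 each month, − disbursements):
  Oct: +$768.54 → $768.54
  Nov: +$768.54 → $1,537.08
  Dec: +$768.54 → $2,305.62
  Jan: +$768.54 → $3,074.16
  Feb: +$768.54 → $3,842.70
  Mar: +$768.54 − $2,115.60 → $2,495.64
  Apr: +$768.54 → $3,264.18
  May: +$768.54 − $7,106.88 → -$3,074.16
  Jun: +$768.54 → -$2,305.62
  Jul: +$768.54 → -$1,537.08
  Aug: +$768.54 → -$768.54
  Sep: +$768.54 → $0.00
Lowest trial balance = -$3,074.16 (May)
Initial deposit = cushion − low point = $1,537.08 − (-$3,074.16) = $4,611.24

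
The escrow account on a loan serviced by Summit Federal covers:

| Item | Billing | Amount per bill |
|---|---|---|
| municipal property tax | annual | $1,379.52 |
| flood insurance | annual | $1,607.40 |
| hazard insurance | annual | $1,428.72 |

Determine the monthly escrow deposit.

$367.97

Municipal property tax = $1,379.52 per year
Flood insurance = $1,607.40 per year
Hazard insurance = $1,428.72 per year
Yearly total = $4,415.64
Monthly = $4,415.64 ÷ 12 = $367.97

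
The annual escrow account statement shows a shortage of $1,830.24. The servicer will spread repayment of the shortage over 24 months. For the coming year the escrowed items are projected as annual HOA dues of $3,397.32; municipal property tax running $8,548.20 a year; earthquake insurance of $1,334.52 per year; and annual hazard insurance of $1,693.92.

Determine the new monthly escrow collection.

$1,324.09

HOA dues: $3,397.32 annually
Municipal property tax: $8,548.20 annually
Earthquake insurance: $1,334.52 annually
Hazard insurance: $1,693.92 annually
Combined annual = $3,397.32 + $8,548.20 + $1,334.52 + $1,693.92 = $14,973.96
Per month = $14,973.96 / 12 = $1,247.83
Monthly shortage recovery: $1,830.24 ÷ 24 = $76.26
Adjusted monthly = $1,247.83 + $76.26 = $1,324.09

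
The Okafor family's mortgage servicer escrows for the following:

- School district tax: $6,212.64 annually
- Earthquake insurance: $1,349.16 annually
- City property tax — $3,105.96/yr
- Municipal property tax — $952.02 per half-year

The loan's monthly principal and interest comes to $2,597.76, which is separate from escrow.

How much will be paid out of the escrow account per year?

School district tax — $6,212.64 annually
Earthquake insurance — $1,349.16 annually
City property tax — $3,105.96 annually
Municipal property tax — $952.02 × 2 = $1,904.04 annually
Yearly total = $6,212.64 + $1,349.16 + $3,105.96 + $1,904.04 = $12,571.80

$12,571.80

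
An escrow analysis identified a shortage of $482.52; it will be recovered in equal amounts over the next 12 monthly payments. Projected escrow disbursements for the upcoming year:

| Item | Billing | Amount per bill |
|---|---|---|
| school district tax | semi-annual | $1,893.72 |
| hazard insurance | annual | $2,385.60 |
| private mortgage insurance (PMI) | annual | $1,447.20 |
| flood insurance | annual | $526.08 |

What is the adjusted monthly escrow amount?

$719.07

School district tax = $1,893.72 × 2 = $3,787.44
Hazard insurance = $2,385.60
Private mortgage insurance (PMI) = $1,447.20
Flood insurance = $526.08
Total per year = $3,787.44 + $2,385.60 + $1,447.20 + $526.08 = $8,146.32
Monthly = $8,146.32 / 12 = $678.86
Shortage spread = $482.52 ÷ 12 = $40.21/mo
New monthly escrow = $678.86 + $40.21 = $719.07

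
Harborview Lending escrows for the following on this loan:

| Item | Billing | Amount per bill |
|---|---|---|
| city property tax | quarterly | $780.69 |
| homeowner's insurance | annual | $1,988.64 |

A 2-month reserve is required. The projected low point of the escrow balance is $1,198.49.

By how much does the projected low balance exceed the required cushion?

City property tax — $780.69 × 4 = $3,122.76 annually
Homeowner's insurance — $1,988.64 annually
Total annual escrow = $3,122.76 + $1,988.64 = $5,111.40
Base monthly escrow = $5,111.40 ÷ 12 = $425.95
Required reserve = 2 × $425.95 = $851.90
Excess over cushion: $1,198.49 − $851.90 = $346.59

$346.59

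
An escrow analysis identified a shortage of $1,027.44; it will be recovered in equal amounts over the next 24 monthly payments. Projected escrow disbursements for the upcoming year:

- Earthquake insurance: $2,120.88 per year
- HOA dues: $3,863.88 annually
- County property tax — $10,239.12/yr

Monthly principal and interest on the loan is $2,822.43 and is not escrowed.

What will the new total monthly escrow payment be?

$1,394.80

Earthquake insurance: $2,120.88 per year
HOA dues: $3,863.88 per year
County property tax: $10,239.12 per year
Combined annual = $2,120.88 + $3,863.88 + $10,239.12 = $16,223.88
Monthly = $16,223.88 / 12 = $1,351.99
Shortage per month = $1,027.44 / 24 = $42.81
Adjusted monthly = $1,351.99 + $42.81 = $1,394.80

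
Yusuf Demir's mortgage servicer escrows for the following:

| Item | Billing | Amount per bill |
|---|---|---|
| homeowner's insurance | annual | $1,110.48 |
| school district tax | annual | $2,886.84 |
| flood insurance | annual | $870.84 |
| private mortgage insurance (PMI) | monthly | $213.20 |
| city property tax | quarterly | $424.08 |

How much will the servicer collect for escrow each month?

$760.24

Homeowner's insurance — $1,110.48 annually
School district tax — $2,886.84 annually
Flood insurance — $870.84 annually
Private mortgage insurance (PMI) — $213.20 × 12 = $2,558.40 annually
City property tax — $424.08 × 4 = $1,696.32 annually
Combined annual = $9,122.88
Monthly escrow = $9,122.88 / 12 = $760.24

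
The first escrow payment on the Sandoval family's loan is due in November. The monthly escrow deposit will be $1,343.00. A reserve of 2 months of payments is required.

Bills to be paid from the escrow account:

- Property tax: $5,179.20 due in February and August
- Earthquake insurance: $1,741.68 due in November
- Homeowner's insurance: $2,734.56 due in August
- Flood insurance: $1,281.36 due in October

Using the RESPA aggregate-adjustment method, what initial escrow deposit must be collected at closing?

Cushion = 2 × $1,343.00 = $2,686.00
Trial balance (start $0, +$1,343.00 each month, − disbursements):
  Nov: +$1,343.00 − $1,741.68 → -$398.68
  Dec: +$1,343.00 → $944.32
  Jan: +$1,343.00 → $2,287.32
  Feb: +$1,343.00 − $5,179.20 → -$1,548.88
  Mar: +$1,343.00 → -$205.88
  Apr: +$1,343.00 → $1,137.12
  May: +$1,343.00 → $2,480.12
  Jun: +$1,343.00 → $3,823.12
  Jul: +$1,343.00 → $5,166.12
  Aug: +$1,343.00 − $7,913.76 → -$1,404.64
  Sep: +$1,343.00 → -$61.64
  Oct: +$1,343.00 − $1,281.36 → $0.00
Lowest trial balance = -$1,548.88 (Feb)
Initial deposit = cushion − low point = $2,686.00 − (-$1,548.88) = $4,234.88

$4,234.88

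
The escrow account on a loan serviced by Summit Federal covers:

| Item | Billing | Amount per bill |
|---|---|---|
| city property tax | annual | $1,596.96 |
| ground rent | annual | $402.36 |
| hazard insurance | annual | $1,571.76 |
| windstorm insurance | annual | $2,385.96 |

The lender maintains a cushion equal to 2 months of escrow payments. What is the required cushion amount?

City property tax = $1,596.96 per year
Ground rent = $402.36 per year
Hazard insurance = $1,571.76 per year
Windstorm insurance = $2,385.96 per year
Total per year = $1,596.96 + $402.36 + $1,571.76 + $2,385.96 = $5,957.04
Per month = $5,957.04 ÷ 12 = $496.42
Required cushion = 2 × $496.42 = $992.84

$992.84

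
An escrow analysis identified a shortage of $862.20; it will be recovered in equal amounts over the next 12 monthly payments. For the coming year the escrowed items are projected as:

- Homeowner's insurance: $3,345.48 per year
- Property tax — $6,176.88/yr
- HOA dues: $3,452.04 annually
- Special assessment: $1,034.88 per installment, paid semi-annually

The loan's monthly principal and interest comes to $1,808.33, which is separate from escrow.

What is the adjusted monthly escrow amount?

$1,325.53

Homeowner's insurance = $3,345.48 annually
Property tax = $6,176.88 annually
HOA dues = $3,452.04 annually
Special assessment = $1,034.88 × 2 = $2,069.76 annually
Annual escrow total = $3,345.48 + $6,176.88 + $3,452.04 + $2,069.76 = $15,044.16
Per month = $15,044.16 ÷ 12 = $1,253.68
Monthly shortage recovery: $862.20 / 12 = $71.85
New monthly escrow = $1,253.68 + $71.85 = $1,325.53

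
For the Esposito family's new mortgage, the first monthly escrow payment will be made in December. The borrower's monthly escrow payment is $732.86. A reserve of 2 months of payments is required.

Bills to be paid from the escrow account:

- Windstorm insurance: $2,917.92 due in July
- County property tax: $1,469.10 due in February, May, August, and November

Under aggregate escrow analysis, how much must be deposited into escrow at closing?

$2,195.20

Cushion = 2 × $732.86 = $1,465.72
Trial balance (start $0, +$732.86 each month, − disbursements):
  Dec: +$732.86 → $732.86
  Jan: +$732.86 → $1,465.72
  Feb: +$732.86 − $1,469.10 → $729.48
  Mar: +$732.86 → $1,462.34
  Apr: +$732.86 → $2,195.20
  May: +$732.86 − $1,469.10 → $1,458.96
  Jun: +$732.86 → $2,191.82
  Jul: +$732.86 − $2,917.92 → $6.76
  Aug: +$732.86 − $1,469.10 → -$729.48
  Sep: +$732.86 → $3.38
  Oct: +$732.86 → $736.24
  Nov: +$732.86 − $1,469.10 → $0.00
Lowest trial balance = -$729.48 (Aug)
Initial deposit = cushion − low point = $1,465.72 − (-$729.48) = $2,195.20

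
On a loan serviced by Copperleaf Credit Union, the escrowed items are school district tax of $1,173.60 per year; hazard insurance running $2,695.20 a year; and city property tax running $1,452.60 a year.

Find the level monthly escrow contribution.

School district tax = $1,173.60 annually
Hazard insurance = $2,695.20 annually
City property tax = $1,452.60 annually
Total annual escrow = $5,321.40
Base monthly escrow = $5,321.40 ÷ 12 = $443.45

$443.45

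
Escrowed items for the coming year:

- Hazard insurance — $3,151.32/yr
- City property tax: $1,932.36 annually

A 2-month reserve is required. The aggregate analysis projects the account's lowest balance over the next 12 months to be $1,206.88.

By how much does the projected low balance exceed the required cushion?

Hazard insurance = $3,151.32/yr
City property tax = $1,932.36/yr
Annual escrow total = $5,083.68
Monthly escrow = $5,083.68 / 12 = $423.64
Required cushion = 2 × $423.64 = $847.28
Excess over cushion: $1,206.88 − $847.28 = $359.60

$359.60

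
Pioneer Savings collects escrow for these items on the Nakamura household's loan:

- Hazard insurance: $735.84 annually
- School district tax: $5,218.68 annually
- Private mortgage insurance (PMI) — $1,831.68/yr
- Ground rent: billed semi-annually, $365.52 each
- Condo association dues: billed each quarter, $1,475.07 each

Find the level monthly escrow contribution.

$1,201.46

Hazard insurance = $735.84
School district tax = $5,218.68
Private mortgage insurance (PMI) = $1,831.68
Ground rent = $365.52 × 2 = $731.04
Condo association dues = $1,475.07 × 4 = $5,900.28
Combined annual = $735.84 + $5,218.68 + $1,831.68 + $731.04 + $5,900.28 = $14,417.52
Monthly escrow = $14,417.52 / 12 = $1,201.46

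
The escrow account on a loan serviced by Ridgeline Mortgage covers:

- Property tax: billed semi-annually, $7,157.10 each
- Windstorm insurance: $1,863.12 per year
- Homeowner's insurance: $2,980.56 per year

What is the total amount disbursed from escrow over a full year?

$19,157.88

Property tax: $7,157.10 × 2 = $14,314.20 annually
Windstorm insurance: $1,863.12 annually
Homeowner's insurance: $2,980.56 annually
Combined annual = $14,314.20 + $1,863.12 + $2,980.56 = $19,157.88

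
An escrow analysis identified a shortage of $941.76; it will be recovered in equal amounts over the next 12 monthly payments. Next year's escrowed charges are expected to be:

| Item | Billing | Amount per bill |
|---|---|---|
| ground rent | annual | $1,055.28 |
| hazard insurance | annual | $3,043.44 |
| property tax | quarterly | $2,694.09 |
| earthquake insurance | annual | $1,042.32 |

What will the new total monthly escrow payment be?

$1,404.93

Ground rent: $1,055.28
Hazard insurance: $3,043.44
Property tax: $2,694.09 × 4 = $10,776.36
Earthquake insurance: $1,042.32
Annual escrow total = $1,055.28 + $3,043.44 + $10,776.36 + $1,042.32 = $15,917.40
Monthly = $15,917.40 / 12 = $1,326.45
Shortage per month = $941.76 ÷ 12 = $78.48
Adjusted monthly = $1,326.45 + $78.48 = $1,404.93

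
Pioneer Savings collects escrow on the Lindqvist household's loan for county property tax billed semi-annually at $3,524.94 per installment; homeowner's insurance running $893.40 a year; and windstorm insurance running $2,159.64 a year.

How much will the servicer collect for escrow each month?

$841.91

County property tax = $3,524.94 × 2 = $7,049.88/yr
Homeowner's insurance = $893.40/yr
Windstorm insurance = $2,159.64/yr
Combined annual = $7,049.88 + $893.40 + $2,159.64 = $10,102.92
Monthly = $10,102.92 / 12 = $841.91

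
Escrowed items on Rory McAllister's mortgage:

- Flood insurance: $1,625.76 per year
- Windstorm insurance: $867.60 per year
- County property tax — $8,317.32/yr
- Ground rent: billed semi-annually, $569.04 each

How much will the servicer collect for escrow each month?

$995.73

Flood insurance — $1,625.76 per year
Windstorm insurance — $867.60 per year
County property tax — $8,317.32 per year
Ground rent — $569.04 × 2 = $1,138.08 per year
Combined annual = $1,625.76 + $867.60 + $8,317.32 + $1,138.08 = $11,948.76
Monthly escrow = $11,948.76 ÷ 12 = $995.73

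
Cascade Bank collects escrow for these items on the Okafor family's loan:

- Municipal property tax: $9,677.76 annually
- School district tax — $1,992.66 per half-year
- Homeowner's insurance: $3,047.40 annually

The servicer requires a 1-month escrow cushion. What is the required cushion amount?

Municipal property tax — $9,677.76 annually
School district tax — $1,992.66 × 2 = $3,985.32 annually
Homeowner's insurance — $3,047.40 annually
Combined annual = $16,710.48
Per month = $16,710.48 / 12 = $1,392.54
Reserve = 1 × $1,392.54 = $1,392.54

$1,392.54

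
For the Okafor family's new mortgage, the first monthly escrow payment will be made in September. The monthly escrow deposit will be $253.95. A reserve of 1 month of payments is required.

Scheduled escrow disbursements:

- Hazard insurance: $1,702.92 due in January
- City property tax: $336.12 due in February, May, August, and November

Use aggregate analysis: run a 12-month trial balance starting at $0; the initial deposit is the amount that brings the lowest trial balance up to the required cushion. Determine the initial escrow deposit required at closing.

Cushion = 1 × $253.95 = $253.95
Trial balance (start $0, +$253.95 each month, − disbursements):
  Sep: +$253.95 → $253.95
  Oct: +$253.95 → $507.90
  Nov: +$253.95 − $336.12 → $425.73
  Dec: +$253.95 → $679.68
  Jan: +$253.95 − $1,702.92 → -$769.29
  Feb: +$253.95 − $336.12 → -$851.46
  Mar: +$253.95 → -$597.51
  Apr: +$253.95 → -$343.56
  May: +$253.95 − $336.12 → -$425.73
  Jun: +$253.95 → -$171.78
  Jul: +$253.95 → $82.17
  Aug: +$253.95 − $336.12 → $0.00
Lowest trial balance = -$851.46 (Feb)
Initial deposit = cushion − low point = $253.95 − (-$851.46) = $1,105.41

$1,105.41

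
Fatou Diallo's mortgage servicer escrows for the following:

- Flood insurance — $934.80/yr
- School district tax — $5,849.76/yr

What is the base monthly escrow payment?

Flood insurance = $934.80
School district tax = $5,849.76
Combined annual = $934.80 + $5,849.76 = $6,784.56
Monthly = $6,784.56 / 12 = $565.38

$565.38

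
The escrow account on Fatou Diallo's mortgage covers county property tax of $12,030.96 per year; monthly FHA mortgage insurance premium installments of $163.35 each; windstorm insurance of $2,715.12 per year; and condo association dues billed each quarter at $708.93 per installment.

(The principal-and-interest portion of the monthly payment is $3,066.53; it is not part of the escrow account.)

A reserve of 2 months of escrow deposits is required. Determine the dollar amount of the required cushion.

$3,257.00

County property tax — $12,030.96
FHA mortgage insurance premium — $163.35 × 12 = $1,960.20
Windstorm insurance — $2,715.12
Condo association dues — $708.93 × 4 = $2,835.72
Yearly total = $19,542.00
Base monthly escrow = $19,542.00 / 12 = $1,628.50
Reserve = 2 × $1,628.50 = $3,257.00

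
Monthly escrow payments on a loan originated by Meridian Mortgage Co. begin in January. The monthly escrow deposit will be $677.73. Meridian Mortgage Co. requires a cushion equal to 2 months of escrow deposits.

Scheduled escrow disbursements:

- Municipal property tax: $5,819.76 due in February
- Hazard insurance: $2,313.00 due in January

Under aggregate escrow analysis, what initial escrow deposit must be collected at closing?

Cushion = 2 × $677.73 = $1,355.46
Trial balance (start $0, +$677.73 each month, − disbursements):
  Jan: +$677.73 − $2,313.00 → -$1,635.27
  Feb: +$677.73 − $5,819.76 → -$6,777.30
  Mar: +$677.73 → -$6,099.57
  Apr: +$677.73 → -$5,421.84
  May: +$677.73 → -$4,744.11
  Jun: +$677.73 → -$4,066.38
  Jul: +$677.73 → -$3,388.65
  Aug: +$677.73 → -$2,710.92
  Sep: +$677.73 → -$2,033.19
  Oct: +$677.73 → -$1,355.46
  Nov: +$677.73 → -$677.73
  Dec: +$677.73 → $0.00
Lowest trial balance = -$6,777.30 (Feb)
Initial deposit = cushion − low point = $1,355.46 − (-$6,777.30) = $8,132.76

$8,132.76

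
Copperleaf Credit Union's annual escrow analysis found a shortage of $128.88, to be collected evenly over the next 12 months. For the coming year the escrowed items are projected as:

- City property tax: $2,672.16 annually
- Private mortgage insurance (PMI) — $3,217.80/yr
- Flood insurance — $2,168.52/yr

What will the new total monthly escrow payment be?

$682.28

City property tax — $2,672.16
Private mortgage insurance (PMI) — $3,217.80
Flood insurance — $2,168.52
Annual escrow total = $2,672.16 + $3,217.80 + $2,168.52 = $8,058.48
Per month = $8,058.48 / 12 = $671.54
Shortage per month = $128.88 / 12 = $10.74
New monthly escrow = $671.54 + $10.74 = $682.28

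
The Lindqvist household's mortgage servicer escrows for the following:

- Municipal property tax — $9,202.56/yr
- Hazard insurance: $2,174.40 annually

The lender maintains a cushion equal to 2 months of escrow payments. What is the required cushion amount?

$1,896.16

Municipal property tax = $9,202.56 annually
Hazard insurance = $2,174.40 annually
Combined annual = $11,376.96
Monthly escrow = $11,376.96 / 12 = $948.08
Reserve = 2 × $948.08 = $1,896.16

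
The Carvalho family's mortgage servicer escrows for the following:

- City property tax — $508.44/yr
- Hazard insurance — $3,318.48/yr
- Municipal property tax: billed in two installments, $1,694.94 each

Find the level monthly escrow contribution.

City property tax: $508.44 annually
Hazard insurance: $3,318.48 annually
Municipal property tax: $1,694.94 × 2 = $3,389.88 annually
Annual escrow total = $7,216.80
Monthly = $7,216.80 ÷ 12 = $601.40

$601.40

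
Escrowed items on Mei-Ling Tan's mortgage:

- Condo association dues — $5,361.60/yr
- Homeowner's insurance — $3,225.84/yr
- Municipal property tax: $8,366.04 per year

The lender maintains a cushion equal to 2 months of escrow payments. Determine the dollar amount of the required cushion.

Condo association dues: $5,361.60 annually
Homeowner's insurance: $3,225.84 annually
Municipal property tax: $8,366.04 annually
Total annual escrow = $16,953.48
Base monthly escrow = $16,953.48 ÷ 12 = $1,412.79
Required cushion = 2 × $1,412.79 = $2,825.58

$2,825.58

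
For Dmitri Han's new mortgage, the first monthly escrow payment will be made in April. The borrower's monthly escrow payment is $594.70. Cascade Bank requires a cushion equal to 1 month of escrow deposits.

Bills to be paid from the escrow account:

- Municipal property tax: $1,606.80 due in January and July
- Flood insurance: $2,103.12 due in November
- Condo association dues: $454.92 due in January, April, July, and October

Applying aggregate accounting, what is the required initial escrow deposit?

$1,784.10

Cushion = 1 × $594.70 = $594.70
Trial balance (start $0, +$594.70 each month, − disbursements):
  Apr: +$594.70 − $454.92 → $139.78
  May: +$594.70 → $734.48
  Jun: +$594.70 → $1,329.18
  Jul: +$594.70 − $2,061.72 → -$137.84
  Aug: +$594.70 → $456.86
  Sep: +$594.70 → $1,051.56
  Oct: +$594.70 − $454.92 → $1,191.34
  Nov: +$594.70 − $2,103.12 → -$317.08
  Dec: +$594.70 → $277.62
  Jan: +$594.70 − $2,061.72 → -$1,189.40
  Feb: +$594.70 → -$594.70
  Mar: +$594.70 → $0.00
Lowest trial balance = -$1,189.40 (Jan)
Initial deposit = cushion − low point = $594.70 − (-$1,189.40) = $1,784.10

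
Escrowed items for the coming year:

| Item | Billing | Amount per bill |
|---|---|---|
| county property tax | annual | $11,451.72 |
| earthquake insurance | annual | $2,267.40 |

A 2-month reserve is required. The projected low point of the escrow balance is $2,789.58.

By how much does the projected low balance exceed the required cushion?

County property tax: $11,451.72
Earthquake insurance: $2,267.40
Total annual escrow = $13,719.12
Monthly escrow = $13,719.12 ÷ 12 = $1,143.26
Required cushion = 2 × $1,143.26 = $2,286.52
Excess over cushion: $2,789.58 − $2,286.52 = $503.06

$503.06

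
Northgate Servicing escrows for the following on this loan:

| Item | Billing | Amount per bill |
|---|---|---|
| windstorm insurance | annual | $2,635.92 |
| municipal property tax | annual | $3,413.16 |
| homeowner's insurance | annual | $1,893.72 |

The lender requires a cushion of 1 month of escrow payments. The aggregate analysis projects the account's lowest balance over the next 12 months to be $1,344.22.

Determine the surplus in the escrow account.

Windstorm insurance = $2,635.92/yr
Municipal property tax = $3,413.16/yr
Homeowner's insurance = $1,893.72/yr
Total per year = $7,942.80
Per month = $7,942.80 / 12 = $661.90
Required reserve = 1 × $661.90 = $661.90
Surplus = $1,344.22 − $661.90 = $682.32

$682.32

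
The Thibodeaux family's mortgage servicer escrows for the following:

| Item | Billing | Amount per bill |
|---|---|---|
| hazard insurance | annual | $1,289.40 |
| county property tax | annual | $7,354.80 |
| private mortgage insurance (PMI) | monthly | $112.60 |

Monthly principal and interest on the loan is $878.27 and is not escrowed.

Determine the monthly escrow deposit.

Hazard insurance: $1,289.40/yr
County property tax: $7,354.80/yr
Private mortgage insurance (PMI): $112.60 × 12 = $1,351.20/yr
Annual escrow total = $1,289.40 + $7,354.80 + $1,351.20 = $9,995.40
Monthly escrow = $9,995.40 / 12 = $832.95

$832.95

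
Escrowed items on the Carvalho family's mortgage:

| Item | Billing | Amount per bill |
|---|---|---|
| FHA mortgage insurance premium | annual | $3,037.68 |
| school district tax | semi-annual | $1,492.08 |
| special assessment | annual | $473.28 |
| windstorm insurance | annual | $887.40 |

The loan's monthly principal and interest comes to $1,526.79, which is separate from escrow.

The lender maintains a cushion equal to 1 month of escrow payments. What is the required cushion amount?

$615.21

FHA mortgage insurance premium: $3,037.68/yr
School district tax: $1,492.08 × 2 = $2,984.16/yr
Special assessment: $473.28/yr
Windstorm insurance: $887.40/yr
Total per year = $3,037.68 + $2,984.16 + $473.28 + $887.40 = $7,382.52
Monthly escrow = $7,382.52 / 12 = $615.21
Required cushion = 1 × $615.21 = $615.21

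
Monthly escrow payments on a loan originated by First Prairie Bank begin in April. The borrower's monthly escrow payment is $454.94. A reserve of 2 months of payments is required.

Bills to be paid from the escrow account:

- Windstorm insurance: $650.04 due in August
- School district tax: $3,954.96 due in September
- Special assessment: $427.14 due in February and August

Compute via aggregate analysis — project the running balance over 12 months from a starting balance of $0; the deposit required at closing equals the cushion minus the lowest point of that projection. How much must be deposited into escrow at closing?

$3,212.38

Cushion = 2 × $454.94 = $909.88
Trial balance (start $0, +$454.94 each month, − disbursements):
  Apr: +$454.94 → $454.94
  May: +$454.94 → $909.88
  Jun: +$454.94 → $1,364.82
  Jul: +$454.94 → $1,819.76
  Aug: +$454.94 − $1,077.18 → $1,197.52
  Sep: +$454.94 − $3,954.96 → -$2,302.50
  Oct: +$454.94 → -$1,847.56
  Nov: +$454.94 → -$1,392.62
  Dec: +$454.94 → -$937.68
  Jan: +$454.94 → -$482.74
  Feb: +$454.94 − $427.14 → -$454.94
  Mar: +$454.94 → $0.00
Lowest trial balance = -$2,302.50 (Sep)
Initial deposit = cushion − low point = $909.88 − (-$2,302.50) = $3,212.38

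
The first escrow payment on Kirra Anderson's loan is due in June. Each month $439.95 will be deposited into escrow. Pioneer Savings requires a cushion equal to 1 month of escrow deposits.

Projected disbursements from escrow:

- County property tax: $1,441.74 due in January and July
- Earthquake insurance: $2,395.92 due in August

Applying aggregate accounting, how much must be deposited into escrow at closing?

$2,957.76

Cushion = 1 × $439.95 = $439.95
Trial balance (start $0, +$439.95 each month, − disbursements):
  Jun: +$439.95 → $439.95
  Jul: +$439.95 − $1,441.74 → -$561.84
  Aug: +$439.95 − $2,395.92 → -$2,517.81
  Sep: +$439.95 → -$2,077.86
  Oct: +$439.95 → -$1,637.91
  Nov: +$439.95 → -$1,197.96
  Dec: +$439.95 → -$758.01
  Jan: +$439.95 − $1,441.74 → -$1,759.80
  Feb: +$439.95 → -$1,319.85
  Mar: +$439.95 → -$879.90
  Apr: +$439.95 → -$439.95
  May: +$439.95 → $0.00
Lowest trial balance = -$2,517.81 (Aug)
Initial deposit = cushion − low point = $439.95 − (-$2,517.81) = $2,957.76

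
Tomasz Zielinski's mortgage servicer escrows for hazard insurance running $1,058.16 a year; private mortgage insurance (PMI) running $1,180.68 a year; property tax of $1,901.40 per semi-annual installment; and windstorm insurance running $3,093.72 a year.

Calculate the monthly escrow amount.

$761.28

Hazard insurance — $1,058.16 per year
Private mortgage insurance (PMI) — $1,180.68 per year
Property tax — $1,901.40 × 2 = $3,802.80 per year
Windstorm insurance — $3,093.72 per year
Annual escrow total = $1,058.16 + $1,180.68 + $3,802.80 + $3,093.72 = $9,135.36
Base monthly escrow = $9,135.36 ÷ 12 = $761.28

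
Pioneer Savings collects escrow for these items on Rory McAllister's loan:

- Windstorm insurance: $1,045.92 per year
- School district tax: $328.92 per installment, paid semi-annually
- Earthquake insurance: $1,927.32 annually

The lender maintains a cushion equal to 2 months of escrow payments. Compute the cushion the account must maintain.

Windstorm insurance = $1,045.92 annually
School district tax = $328.92 × 2 = $657.84 annually
Earthquake insurance = $1,927.32 annually
Annual escrow total = $3,631.08
Base monthly escrow = $3,631.08 / 12 = $302.59
Required cushion = 2 × $302.59 = $605.18

$605.18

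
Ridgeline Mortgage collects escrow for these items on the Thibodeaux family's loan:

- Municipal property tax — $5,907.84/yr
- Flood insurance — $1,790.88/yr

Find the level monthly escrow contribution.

Municipal property tax = $5,907.84
Flood insurance = $1,790.88
Total per year = $7,698.72
Monthly = $7,698.72 ÷ 12 = $641.56

$641.56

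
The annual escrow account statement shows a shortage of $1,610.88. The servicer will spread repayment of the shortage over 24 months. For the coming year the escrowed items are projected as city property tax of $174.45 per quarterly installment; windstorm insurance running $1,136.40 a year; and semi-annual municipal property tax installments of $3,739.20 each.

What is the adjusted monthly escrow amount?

$843.17

City property tax — $174.45 × 4 = $697.80 annually
Windstorm insurance — $1,136.40 annually
Municipal property tax — $3,739.20 × 2 = $7,478.40 annually
Total per year = $697.80 + $1,136.40 + $7,478.40 = $9,312.60
Monthly escrow = $9,312.60 / 12 = $776.05
Monthly shortage recovery: $1,610.88 ÷ 24 = $67.12
New monthly escrow = $776.05 + $67.12 = $843.17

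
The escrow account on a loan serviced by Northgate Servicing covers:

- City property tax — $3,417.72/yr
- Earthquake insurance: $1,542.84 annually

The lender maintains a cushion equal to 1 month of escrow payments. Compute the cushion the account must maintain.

City property tax: $3,417.72 per year
Earthquake insurance: $1,542.84 per year
Total per year = $3,417.72 + $1,542.84 = $4,960.56
Per month = $4,960.56 ÷ 12 = $413.38
Cushion = 1 × $413.38 = $413.38

$413.38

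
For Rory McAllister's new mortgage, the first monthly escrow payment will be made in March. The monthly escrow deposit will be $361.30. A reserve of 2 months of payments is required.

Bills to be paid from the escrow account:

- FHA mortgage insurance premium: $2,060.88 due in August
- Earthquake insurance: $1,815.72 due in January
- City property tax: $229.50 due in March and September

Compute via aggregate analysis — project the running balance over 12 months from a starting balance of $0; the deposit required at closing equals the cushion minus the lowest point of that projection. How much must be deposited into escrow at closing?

$1,083.90

Cushion = 2 × $361.30 = $722.60
Trial balance (start $0, +$361.30 each month, − disbursements):
  Mar: +$361.30 − $229.50 → $131.80
  Apr: +$361.30 → $493.10
  May: +$361.30 → $854.40
  Jun: +$361.30 → $1,215.70
  Jul: +$361.30 → $1,577.00
  Aug: +$361.30 − $2,060.88 → -$122.58
  Sep: +$361.30 − $229.50 → $9.22
  Oct: +$361.30 → $370.52
  Nov: +$361.30 → $731.82
  Dec: +$361.30 → $1,093.12
  Jan: +$361.30 − $1,815.72 → -$361.30
  Feb: +$361.30 → $0.00
Lowest trial balance = -$361.30 (Jan)
Initial deposit = cushion − low point = $722.60 − (-$361.30) = $1,083.90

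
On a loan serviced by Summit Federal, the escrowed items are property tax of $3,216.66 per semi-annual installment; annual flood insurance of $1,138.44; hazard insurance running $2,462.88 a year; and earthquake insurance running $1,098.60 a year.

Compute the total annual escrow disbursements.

Property tax: $3,216.66 × 2 = $6,433.32
Flood insurance: $1,138.44
Hazard insurance: $2,462.88
Earthquake insurance: $1,098.60
Annual escrow total = $11,133.24

$11,133.24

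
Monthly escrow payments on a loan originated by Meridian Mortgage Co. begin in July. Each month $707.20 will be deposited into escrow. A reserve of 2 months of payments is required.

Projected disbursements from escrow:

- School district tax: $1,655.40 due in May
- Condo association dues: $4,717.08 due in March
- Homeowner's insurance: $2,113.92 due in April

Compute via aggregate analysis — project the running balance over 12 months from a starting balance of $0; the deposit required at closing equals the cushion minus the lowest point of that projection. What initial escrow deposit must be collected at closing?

Cushion = 2 × $707.20 = $1,414.40
Trial balance (start $0, +$707.20 each month, − disbursements):
  Jul: +$707.20 → $707.20
  Aug: +$707.20 → $1,414.40
  Sep: +$707.20 → $2,121.60
  Oct: +$707.20 → $2,828.80
  Nov: +$707.20 → $3,536.00
  Dec: +$707.20 → $4,243.20
  Jan: +$707.20 → $4,950.40
  Feb: +$707.20 → $5,657.60
  Mar: +$707.20 − $4,717.08 → $1,647.72
  Apr: +$707.20 − $2,113.92 → $241.00
  May: +$707.20 − $1,655.40 → -$707.20
  Jun: +$707.20 → $0.00
Lowest trial balance = -$707.20 (May)
Initial deposit = cushion − low point = $1,414.40 − (-$707.20) = $2,121.60

$2,121.60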